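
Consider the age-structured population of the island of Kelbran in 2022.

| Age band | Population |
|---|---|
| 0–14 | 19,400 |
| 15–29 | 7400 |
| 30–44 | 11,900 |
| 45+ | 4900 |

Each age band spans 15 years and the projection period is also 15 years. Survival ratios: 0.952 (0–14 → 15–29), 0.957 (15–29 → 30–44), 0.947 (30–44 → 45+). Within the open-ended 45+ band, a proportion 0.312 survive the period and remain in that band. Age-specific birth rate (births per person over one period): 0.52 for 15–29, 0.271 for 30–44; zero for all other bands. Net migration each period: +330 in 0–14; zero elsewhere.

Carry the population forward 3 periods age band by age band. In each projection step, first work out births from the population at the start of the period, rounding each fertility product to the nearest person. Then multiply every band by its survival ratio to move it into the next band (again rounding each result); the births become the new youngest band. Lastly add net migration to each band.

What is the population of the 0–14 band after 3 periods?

8785

Let group 1 be 0–14 through group 4 = 45+.
— Period 1 —
Births: 7400 × 0.52 = 3848  |  11900 × 0.271 = 3225 → 7073
Group 2: 19400 × 0.952 = 18469
Group 3: 7400 × 0.957 = 7082
Group 4: 11900 × 0.947 + 4900 × 0.312 = 11269 + 1529 = 12798
Net migration: Group 1 + 330 → 7403
Population now: 0–14=7403, 15–29=18469, 30–44=7082, 45+=12798
— Period 2 —
Births: 18469 × 0.52 = 9604  |  7082 × 0.271 = 1919 → 11523
Group 2: 7403 × 0.952 = 7048
Group 3: 18469 × 0.957 = 17675
Group 4: 7082 × 0.947 + 12798 × 0.312 = 6707 + 3993 = 10700
Net migration: Group 1 + 330 → 11853
Population now: 0–14=11853, 15–29=7048, 30–44=17675, 45+=10700
— Period 3 —
Births: 7048 × 0.52 = 3665  |  17675 × 0.271 = 4790 → 8455
Group 2: 11853 × 0.952 = 11284
Group 3: 7048 × 0.957 = 6745
Group 4: 17675 × 0.947 + 10700 × 0.312 = 16738 + 3338 = 20076
Net migration: Group 1 + 330 → 8785
Population now: 0–14=8785, 15–29=11284, 30–44=6745, 45+=20076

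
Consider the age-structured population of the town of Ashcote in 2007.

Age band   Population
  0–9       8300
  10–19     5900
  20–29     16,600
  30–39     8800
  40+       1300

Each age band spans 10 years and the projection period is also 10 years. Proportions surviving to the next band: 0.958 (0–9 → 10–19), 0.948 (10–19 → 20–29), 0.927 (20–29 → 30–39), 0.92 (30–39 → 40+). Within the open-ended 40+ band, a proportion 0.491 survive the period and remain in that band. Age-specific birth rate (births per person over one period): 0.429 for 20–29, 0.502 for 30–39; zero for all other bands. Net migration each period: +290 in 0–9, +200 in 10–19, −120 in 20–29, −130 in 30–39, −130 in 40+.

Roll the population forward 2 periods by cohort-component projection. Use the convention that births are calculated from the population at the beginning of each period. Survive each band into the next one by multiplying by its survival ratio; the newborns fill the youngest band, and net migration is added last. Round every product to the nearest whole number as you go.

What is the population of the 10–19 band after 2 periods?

11532

Numbering the bands 1..5 from youngest to oldest:
— Period 1 —
Births: 16600 * 0.429 = 7121, 8800 * 0.502 = 4418 — total 11539
Band 2: 8300 * 0.958 = 7951
Band 3: 5900 * 0.948 = 5593
Band 4: 16600 * 0.927 = 15388
Band 5: 8800 * 0.92 + 1300 * 0.491 = 8096 + 638 = 8734
Net migration: Band 1 + 290 → 11829; Band 2 + 200 → 8151; Band 3 − 120 → 5473; Band 4 − 130 → 15258; Band 5 − 130 → 8604
Giving 11829 / 8151 / 5473 / 15258 / 8604.
— Period 2 —
Births: 5473 * 0.429 = 2348, 15258 * 0.502 = 7660 — total 10008
Band 2: 11829 * 0.958 = 11332
Band 3: 8151 * 0.948 = 7727
Band 4: 5473 * 0.927 = 5073
Band 5: 15258 * 0.92 + 8604 * 0.491 = 14037 + 4225 = 18262
Net migration: Band 1 + 290 → 10298; Band 2 + 200 → 11532; Band 3 − 120 → 7607; Band 4 − 130 → 4943; Band 5 − 130 → 18132
Giving 10298 / 11532 / 7607 / 4943 / 18132.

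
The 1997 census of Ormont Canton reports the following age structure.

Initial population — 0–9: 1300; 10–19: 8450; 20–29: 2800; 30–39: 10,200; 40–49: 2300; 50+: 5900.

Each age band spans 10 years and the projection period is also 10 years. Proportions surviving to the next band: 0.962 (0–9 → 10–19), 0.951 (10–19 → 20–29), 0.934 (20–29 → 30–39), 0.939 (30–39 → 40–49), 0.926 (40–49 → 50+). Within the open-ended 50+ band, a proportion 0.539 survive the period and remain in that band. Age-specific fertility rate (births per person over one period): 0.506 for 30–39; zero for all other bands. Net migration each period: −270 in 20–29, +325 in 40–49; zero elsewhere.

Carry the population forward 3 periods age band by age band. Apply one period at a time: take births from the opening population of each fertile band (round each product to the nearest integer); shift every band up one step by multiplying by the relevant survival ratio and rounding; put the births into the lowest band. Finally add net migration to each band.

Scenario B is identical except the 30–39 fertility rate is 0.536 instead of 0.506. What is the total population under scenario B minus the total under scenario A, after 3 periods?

573

Numbering the groups 1..6 from youngest to oldest:
Period 1:
Births: 10200 × 0.506 = 5161
Group 2: 1300 × 0.962 = 1251
Group 3: 8450 × 0.951 = 8036
Group 4: 2800 × 0.934 = 2615
Group 5: 10200 × 0.939 = 9578
Group 6: 2300 × 0.926 + 5900 × 0.539 = 2130 + 3180 = 5310
Net migration: Group 3 − 270 → 7766; Group 5 + 325 → 9903
Giving 5161 / 1251 / 7766 / 2615 / 9903 / 5310.
Period 2:
Births: 2615 × 0.506 = 1323
Group 2: 5161 × 0.962 = 4965
Group 3: 1251 × 0.951 = 1190
Group 4: 7766 × 0.934 = 7253
Group 5: 2615 × 0.939 = 2455
Group 6: 9903 × 0.926 + 5310 × 0.539 = 9170 + 2862 = 12032
Net migration: Group 3 − 270 → 920; Group 5 + 325 → 2780
Giving 1323 / 4965 / 920 / 7253 / 2780 / 12032.
Period 3:
Births: 7253 × 0.506 = 3670
Group 2: 1323 × 0.962 = 1273
Group 3: 4965 × 0.951 = 4722
Group 4: 920 × 0.934 = 859
Group 5: 7253 × 0.939 = 6811
Group 6: 2780 × 0.926 + 12032 × 0.539 = 2574 + 6485 = 9059
Net migration: Group 3 − 270 → 4452; Group 5 + 325 → 7136
Giving 3670 / 1273 / 4452 / 859 / 7136 / 9059.
Scenario A total after 3 periods: 26449
Scenario B projection —
Period 1:
Births: 10200 × 0.536 = 5467
Group 2: 1300 × 0.962 = 1251
Group 3: 8450 × 0.951 = 8036
Group 4: 2800 × 0.934 = 2615
Group 5: 10200 × 0.939 = 9578
Group 6: 2300 × 0.926 + 5900 × 0.539 = 2130 + 3180 = 5310
Net migration: Group 3 − 270 → 7766; Group 5 + 325 → 9903
Giving 5467 / 1251 / 7766 / 2615 / 9903 / 5310.
Period 2:
Births: 2615 × 0.536 = 1402
Group 2: 5467 × 0.962 = 5259
Group 3: 1251 × 0.951 = 1190
Group 4: 7766 × 0.934 = 7253
Group 5: 2615 × 0.939 = 2455
Group 6: 9903 × 0.926 + 5310 × 0.539 = 9170 + 2862 = 12032
Net migration: Group 3 − 270 → 920; Group 5 + 325 → 2780
Giving 1402 / 5259 / 920 / 7253 / 2780 / 12032.
Period 3:
Births: 7253 × 0.536 = 3888
Group 2: 1402 × 0.962 = 1349
Group 3: 5259 × 0.951 = 5001
Group 4: 920 × 0.934 = 859
Group 5: 7253 × 0.939 = 6811
Group 6: 2780 × 0.926 + 12032 × 0.539 = 2574 + 6485 = 9059
Net migration: Group 3 − 270 → 4731; Group 5 + 325 → 7136
Giving 3888 / 1349 / 4731 / 859 / 7136 / 9059.
Scenario B total after 3 periods: 27022
Difference B − A = 27022 − 26449 = 573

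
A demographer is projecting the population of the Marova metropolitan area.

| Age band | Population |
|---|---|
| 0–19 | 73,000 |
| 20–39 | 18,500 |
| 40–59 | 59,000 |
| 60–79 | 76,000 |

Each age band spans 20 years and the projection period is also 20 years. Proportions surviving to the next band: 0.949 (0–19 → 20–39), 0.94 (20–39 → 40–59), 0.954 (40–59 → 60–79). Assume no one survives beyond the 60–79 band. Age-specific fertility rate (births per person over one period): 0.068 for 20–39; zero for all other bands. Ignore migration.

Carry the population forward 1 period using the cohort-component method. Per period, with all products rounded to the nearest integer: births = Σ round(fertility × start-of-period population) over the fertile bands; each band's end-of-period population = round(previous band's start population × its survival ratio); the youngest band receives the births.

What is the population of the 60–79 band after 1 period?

56286

Period 1:
Births: 18500 × 0.068 = 1258
20–39: 73000 × 0.949 = 69277
40–59: 18500 × 0.94 = 17390
60–79: 59000 × 0.954 = 56286
Giving 1258 / 69277 / 17390 / 56286.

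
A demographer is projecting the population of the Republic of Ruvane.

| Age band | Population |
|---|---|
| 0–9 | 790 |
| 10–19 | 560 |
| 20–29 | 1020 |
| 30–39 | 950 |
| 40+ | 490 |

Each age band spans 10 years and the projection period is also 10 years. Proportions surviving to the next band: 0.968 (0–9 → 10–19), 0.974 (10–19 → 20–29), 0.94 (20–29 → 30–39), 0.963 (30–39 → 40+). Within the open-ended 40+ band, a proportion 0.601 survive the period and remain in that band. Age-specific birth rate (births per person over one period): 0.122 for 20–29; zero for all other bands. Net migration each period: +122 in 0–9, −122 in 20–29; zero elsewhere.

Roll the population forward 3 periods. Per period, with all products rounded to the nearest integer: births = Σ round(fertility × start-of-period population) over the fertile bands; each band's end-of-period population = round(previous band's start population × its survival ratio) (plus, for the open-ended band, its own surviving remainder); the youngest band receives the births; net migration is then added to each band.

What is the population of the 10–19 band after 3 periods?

Let band 1 be 0–9 through band 5 = 40+.
Period 1.
Births: 1020 × 0.122 = 124
Band 2: 790 × 0.968 = 765
Band 3: 560 × 0.974 = 545
Band 4: 1020 × 0.94 = 959
Band 5: 950 × 0.963 + 490 × 0.601 = 915 + 294 = 1209
Net migration: Band 1 + 122 → 246; Band 3 − 122 → 423
End of period: [246, 765, 423, 959, 1209]
Period 2.
Births: 423 × 0.122 = 52
Band 2: 246 × 0.968 = 238
Band 3: 765 × 0.974 = 745
Band 4: 423 × 0.94 = 398
Band 5: 959 × 0.963 + 1209 × 0.601 = 924 + 727 = 1651
Net migration: Band 1 + 122 → 174; Band 3 − 122 → 623
End of period: [174, 238, 623, 398, 1651]
Period 3.
Births: 623 × 0.122 = 76
Band 2: 174 × 0.968 = 168
Band 3: 238 × 0.974 = 232
Band 4: 623 × 0.94 = 586
Band 5: 398 × 0.963 + 1651 × 0.601 = 383 + 992 = 1375
Net migration: Band 1 + 122 → 198; Band 3 − 122 → 110
End of period: [198, 168, 110, 586, 1375]

168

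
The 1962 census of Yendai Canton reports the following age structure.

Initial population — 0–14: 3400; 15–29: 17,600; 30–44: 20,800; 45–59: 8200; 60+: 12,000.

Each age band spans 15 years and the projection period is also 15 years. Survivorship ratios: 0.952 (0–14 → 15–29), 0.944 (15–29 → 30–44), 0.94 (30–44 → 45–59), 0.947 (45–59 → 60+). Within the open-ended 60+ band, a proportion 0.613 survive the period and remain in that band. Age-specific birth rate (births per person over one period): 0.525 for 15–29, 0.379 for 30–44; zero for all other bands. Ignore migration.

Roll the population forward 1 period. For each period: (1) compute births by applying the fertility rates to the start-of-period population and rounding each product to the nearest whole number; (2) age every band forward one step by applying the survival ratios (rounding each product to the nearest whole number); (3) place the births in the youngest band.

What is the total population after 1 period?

71647

Call the groups 1 to 5, youngest first.
Period 1.
Births: 17600 × 0.525 = 9240 ; 20800 × 0.379 = 7883 → total 17123
Group 2: 3400 × 0.952 = 3237
Group 3: 17600 × 0.944 = 16614
Group 4: 20800 × 0.94 = 19552
Group 5: 8200 × 0.947 + 12000 × 0.613 = 7765 + 7356 = 15121
Population now: 0–14=17123, 15–29=3237, 30–44=16614, 45–59=19552, 60+=15121
Total after period 1: 17123 + 3237 + 16614 + 19552 + 15121 = 71647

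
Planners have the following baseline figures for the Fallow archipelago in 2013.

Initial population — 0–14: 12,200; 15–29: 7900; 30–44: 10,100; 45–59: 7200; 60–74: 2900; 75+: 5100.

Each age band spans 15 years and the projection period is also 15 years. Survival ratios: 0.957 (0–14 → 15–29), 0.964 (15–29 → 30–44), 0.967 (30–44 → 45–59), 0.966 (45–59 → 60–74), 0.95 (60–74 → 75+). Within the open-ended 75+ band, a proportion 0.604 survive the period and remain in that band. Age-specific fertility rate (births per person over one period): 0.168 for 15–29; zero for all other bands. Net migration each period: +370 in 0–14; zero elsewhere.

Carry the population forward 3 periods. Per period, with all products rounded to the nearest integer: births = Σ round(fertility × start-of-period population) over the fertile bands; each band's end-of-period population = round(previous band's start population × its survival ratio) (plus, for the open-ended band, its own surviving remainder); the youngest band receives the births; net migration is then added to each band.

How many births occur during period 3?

273

[period 1]
Births: 7900 * 0.168 = 1327
15–29: 12200 * 0.957 = 11675
30–44: 7900 * 0.964 = 7616
45–59: 10100 * 0.967 = 9767
60–74: 7200 * 0.966 = 6955
75+: 2900 * 0.95 + 5100 * 0.604 = 2755 + 3080 = 5835
Net migration: 0–14 + 370 → 1697
→ [1697, 11675, 7616, 9767, 6955, 5835]
[period 2]
Births: 11675 * 0.168 = 1961
15–29: 1697 * 0.957 = 1624
30–44: 11675 * 0.964 = 11255
45–59: 7616 * 0.967 = 7365
60–74: 9767 * 0.966 = 9435
75+: 6955 * 0.95 + 5835 * 0.604 = 6607 + 3524 = 10131
Net migration: 0–14 + 370 → 2331
→ [2331, 1624, 11255, 7365, 9435, 10131]
[period 3]
Births: 1624 * 0.168 = 273
15–29: 2331 * 0.957 = 2231
30–44: 1624 * 0.964 = 1566
45–59: 11255 * 0.967 = 10884
60–74: 7365 * 0.966 = 7115
75+: 9435 * 0.95 + 10131 * 0.604 = 8963 + 6119 = 15082
Net migration: 0–14 + 370 → 643
→ [643, 2231, 1566, 10884, 7115, 15082]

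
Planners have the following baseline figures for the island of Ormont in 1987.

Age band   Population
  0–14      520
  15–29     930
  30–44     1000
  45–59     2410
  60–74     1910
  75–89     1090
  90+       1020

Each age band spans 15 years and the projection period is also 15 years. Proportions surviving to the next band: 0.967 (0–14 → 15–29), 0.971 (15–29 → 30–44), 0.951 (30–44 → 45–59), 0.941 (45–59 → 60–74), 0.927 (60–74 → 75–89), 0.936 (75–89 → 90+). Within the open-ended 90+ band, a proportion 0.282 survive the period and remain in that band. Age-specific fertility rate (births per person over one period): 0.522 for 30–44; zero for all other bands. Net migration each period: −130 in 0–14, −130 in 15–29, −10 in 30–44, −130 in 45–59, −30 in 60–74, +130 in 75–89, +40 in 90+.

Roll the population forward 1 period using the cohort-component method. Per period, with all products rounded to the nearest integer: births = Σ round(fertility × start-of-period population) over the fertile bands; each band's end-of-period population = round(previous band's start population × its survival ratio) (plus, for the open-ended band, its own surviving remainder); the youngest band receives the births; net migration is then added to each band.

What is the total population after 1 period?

7966

— Period 1 —
Births: 1000 * 0.522 = 522
15–29: 520 * 0.967 = 503
30–44: 930 * 0.971 = 903
45–59: 1000 * 0.951 = 951
60–74: 2410 * 0.941 = 2268
75–89: 1910 * 0.927 = 1771
90+: 1090 * 0.936 + 1020 * 0.282 = 1020 + 288 = 1308
Net migration: 0–14 − 130 → 392; 15–29 − 130 → 373; 30–44 − 10 → 893; 45–59 − 130 → 821; 60–74 − 30 → 2238; 75–89 + 130 → 1901; 90+ + 40 → 1348
Population now: 0–14=392, 15–29=373, 30–44=893, 45–59=821, 60–74=2238, 75–89=1901, 90+=1348
Total after period 1: 392 + 373 + 893 + 821 + 2238 + 1901 + 1348 = 7966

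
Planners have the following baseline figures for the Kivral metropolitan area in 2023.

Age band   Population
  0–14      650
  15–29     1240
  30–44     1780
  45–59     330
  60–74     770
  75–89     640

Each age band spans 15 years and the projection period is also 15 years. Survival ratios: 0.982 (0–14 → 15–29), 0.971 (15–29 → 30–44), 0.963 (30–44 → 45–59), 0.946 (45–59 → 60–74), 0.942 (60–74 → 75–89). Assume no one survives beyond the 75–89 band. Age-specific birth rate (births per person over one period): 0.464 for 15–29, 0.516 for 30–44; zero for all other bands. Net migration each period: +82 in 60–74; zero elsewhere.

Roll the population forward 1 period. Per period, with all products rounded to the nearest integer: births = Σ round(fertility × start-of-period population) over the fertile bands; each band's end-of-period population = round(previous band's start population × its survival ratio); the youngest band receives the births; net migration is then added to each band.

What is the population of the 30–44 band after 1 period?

1204

(Bands numbered youngest = 1 to oldest = 6.)
[period 1]
Births: 1240 * 0.464 = 575, 1780 * 0.516 = 918 → total 1493
Band 2: 650 * 0.982 = 638
Band 3: 1240 * 0.971 = 1204
Band 4: 1780 * 0.963 = 1714
Band 5: 330 * 0.946 = 312
Band 6: 770 * 0.942 = 725
Net migration: Band 5 + 82 → 394
→ [1493, 638, 1204, 1714, 394, 725]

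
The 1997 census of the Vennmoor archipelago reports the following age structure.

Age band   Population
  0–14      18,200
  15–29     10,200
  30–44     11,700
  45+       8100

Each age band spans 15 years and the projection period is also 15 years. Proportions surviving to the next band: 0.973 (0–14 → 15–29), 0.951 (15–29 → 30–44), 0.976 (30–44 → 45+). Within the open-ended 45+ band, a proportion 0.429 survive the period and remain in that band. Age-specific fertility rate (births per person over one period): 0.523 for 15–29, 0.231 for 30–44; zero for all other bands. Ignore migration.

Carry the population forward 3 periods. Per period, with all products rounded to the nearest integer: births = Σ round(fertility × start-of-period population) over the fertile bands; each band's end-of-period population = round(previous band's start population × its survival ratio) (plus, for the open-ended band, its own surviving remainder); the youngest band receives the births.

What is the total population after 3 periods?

After projecting period 1:
Births: 10200 × 0.523 = 5335  |  11700 × 0.231 = 2703 → total 8038
15–29: 18200 × 0.973 = 17709
30–44: 10200 × 0.951 = 9700
45+: 11700 × 0.976 + 8100 × 0.429 = 11419 + 3475 = 14894
→ [8038, 17709, 9700, 14894]
After projecting period 2:
Births: 17709 × 0.523 = 9262  |  9700 × 0.231 = 2241 → total 11503
15–29: 8038 × 0.973 = 7821
30–44: 17709 × 0.951 = 16841
45+: 9700 × 0.976 + 14894 × 0.429 = 9467 + 6390 = 15857
→ [11503, 7821, 16841, 15857]
After projecting period 3:
Births: 7821 × 0.523 = 4090  |  16841 × 0.231 = 3890 → total 7980
15–29: 11503 × 0.973 = 11192
30–44: 7821 × 0.951 = 7438
45+: 16841 × 0.976 + 15857 × 0.429 = 16437 + 6803 = 23240
→ [7980, 11192, 7438, 23240]
Total after period 3: 7980 + 11192 + 7438 + 23240 = 49850

49850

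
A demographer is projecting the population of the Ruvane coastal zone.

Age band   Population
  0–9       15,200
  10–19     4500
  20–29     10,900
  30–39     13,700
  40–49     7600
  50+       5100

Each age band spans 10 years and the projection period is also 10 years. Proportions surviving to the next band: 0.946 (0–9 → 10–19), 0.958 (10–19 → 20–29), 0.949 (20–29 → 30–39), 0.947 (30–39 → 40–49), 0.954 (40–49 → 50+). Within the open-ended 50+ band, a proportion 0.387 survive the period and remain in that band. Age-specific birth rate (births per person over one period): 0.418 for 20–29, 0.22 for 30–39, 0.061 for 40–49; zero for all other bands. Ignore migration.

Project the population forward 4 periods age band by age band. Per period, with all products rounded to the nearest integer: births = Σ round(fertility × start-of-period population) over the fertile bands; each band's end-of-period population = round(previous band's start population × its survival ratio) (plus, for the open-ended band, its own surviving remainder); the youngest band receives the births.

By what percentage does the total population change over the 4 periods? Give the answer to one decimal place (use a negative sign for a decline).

Call the bands 1 to 6, youngest first.
Period 1.
Births: 10900 × 0.418 = 4556  |  13700 × 0.22 = 3014  |  7600 × 0.061 = 464 → 8034
Band 2: 15200 × 0.946 = 14379
Band 3: 4500 × 0.958 = 4311
Band 4: 10900 × 0.949 = 10344
Band 5: 13700 × 0.947 = 12974
Band 6: 7600 × 0.954 + 5100 × 0.387 = 7250 + 1974 = 9224
→ [8034, 14379, 4311, 10344, 12974, 9224]
Period 2.
Births: 4311 × 0.418 = 1802  |  10344 × 0.22 = 2276  |  12974 × 0.061 = 791 → 4869
Band 2: 8034 × 0.946 = 7600
Band 3: 14379 × 0.958 = 13775
Band 4: 4311 × 0.949 = 4091
Band 5: 10344 × 0.947 = 9796
Band 6: 12974 × 0.954 + 9224 × 0.387 = 12377 + 3570 = 15947
→ [4869, 7600, 13775, 4091, 9796, 15947]
Period 3.
Births: 13775 × 0.418 = 5758  |  4091 × 0.22 = 900  |  9796 × 0.061 = 598 → 7256
Band 2: 4869 × 0.946 = 4606
Band 3: 7600 × 0.958 = 7281
Band 4: 13775 × 0.949 = 13072
Band 5: 4091 × 0.947 = 3874
Band 6: 9796 × 0.954 + 15947 × 0.387 = 9345 + 6171 = 15516
→ [7256, 4606, 7281, 13072, 3874, 15516]
Period 4.
Births: 7281 × 0.418 = 3043  |  13072 × 0.22 = 2876  |  3874 × 0.061 = 236 → 6155
Band 2: 7256 × 0.946 = 6864
Band 3: 4606 × 0.958 = 4413
Band 4: 7281 × 0.949 = 6910
Band 5: 13072 × 0.947 = 12379
Band 6: 3874 × 0.954 + 15516 × 0.387 = 3696 + 6005 = 9701
→ [6155, 6864, 4413, 6910, 12379, 9701]
Total: 57000 → 46422; change = -10578; percentage change = -18.6%

-18.6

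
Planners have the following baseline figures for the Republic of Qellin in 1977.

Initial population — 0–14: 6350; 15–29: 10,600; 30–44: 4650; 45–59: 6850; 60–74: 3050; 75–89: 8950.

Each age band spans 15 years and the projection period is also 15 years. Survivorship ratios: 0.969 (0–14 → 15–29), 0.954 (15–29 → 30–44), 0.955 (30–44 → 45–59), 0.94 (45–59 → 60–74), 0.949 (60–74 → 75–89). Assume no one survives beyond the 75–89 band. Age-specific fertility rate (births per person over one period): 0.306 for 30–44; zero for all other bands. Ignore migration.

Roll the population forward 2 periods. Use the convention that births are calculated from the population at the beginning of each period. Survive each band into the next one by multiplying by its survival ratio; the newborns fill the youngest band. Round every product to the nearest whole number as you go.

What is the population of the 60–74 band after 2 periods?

— Period 1 —
Births: 4650 × 0.306 = 1423
15–29: 6350 × 0.969 = 6153
30–44: 10600 × 0.954 = 10112
45–59: 4650 × 0.955 = 4441
60–74: 6850 × 0.94 = 6439
75–89: 3050 × 0.949 = 2894
Giving 1423 / 6153 / 10112 / 4441 / 6439 / 2894.
— Period 2 —
Births: 10112 × 0.306 = 3094
15–29: 1423 × 0.969 = 1379
30–44: 6153 × 0.954 = 5870
45–59: 10112 × 0.955 = 9657
60–74: 4441 × 0.94 = 4175
75–89: 6439 × 0.949 = 6111
Giving 3094 / 1379 / 5870 / 9657 / 4175 / 6111.

4175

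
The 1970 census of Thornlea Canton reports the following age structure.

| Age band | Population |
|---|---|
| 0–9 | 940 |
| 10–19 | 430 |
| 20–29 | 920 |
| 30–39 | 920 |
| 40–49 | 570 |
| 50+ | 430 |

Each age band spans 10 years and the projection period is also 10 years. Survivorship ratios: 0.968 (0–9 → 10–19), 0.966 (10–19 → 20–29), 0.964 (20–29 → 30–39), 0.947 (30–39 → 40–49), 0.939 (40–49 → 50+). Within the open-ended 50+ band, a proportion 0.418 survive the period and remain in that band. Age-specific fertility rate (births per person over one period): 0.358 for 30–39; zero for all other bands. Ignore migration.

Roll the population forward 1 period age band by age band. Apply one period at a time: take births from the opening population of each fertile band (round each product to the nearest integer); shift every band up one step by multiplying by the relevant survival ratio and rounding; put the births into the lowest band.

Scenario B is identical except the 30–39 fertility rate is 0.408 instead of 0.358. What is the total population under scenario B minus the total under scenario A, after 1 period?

46

(Bands numbered youngest = 1 to oldest = 6.)
— Period 1 —
Births: 920 × 0.358 = 329
Band 2: 940 × 0.968 = 910
Band 3: 430 × 0.966 = 415
Band 4: 920 × 0.964 = 887
Band 5: 920 × 0.947 = 871
Band 6: 570 × 0.939 + 430 × 0.418 = 535 + 180 = 715
→ [329, 910, 415, 887, 871, 715]
Scenario A total after 1 period: 4127
Scenario B projection —
— Period 1 —
Births: 920 × 0.408 = 375
Band 2: 940 × 0.968 = 910
Band 3: 430 × 0.966 = 415
Band 4: 920 × 0.964 = 887
Band 5: 920 × 0.947 = 871
Band 6: 570 × 0.939 + 430 × 0.418 = 535 + 180 = 715
→ [375, 910, 415, 887, 871, 715]
Scenario B total after 1 period: 4173
Difference B − A = 4173 − 4127 = 46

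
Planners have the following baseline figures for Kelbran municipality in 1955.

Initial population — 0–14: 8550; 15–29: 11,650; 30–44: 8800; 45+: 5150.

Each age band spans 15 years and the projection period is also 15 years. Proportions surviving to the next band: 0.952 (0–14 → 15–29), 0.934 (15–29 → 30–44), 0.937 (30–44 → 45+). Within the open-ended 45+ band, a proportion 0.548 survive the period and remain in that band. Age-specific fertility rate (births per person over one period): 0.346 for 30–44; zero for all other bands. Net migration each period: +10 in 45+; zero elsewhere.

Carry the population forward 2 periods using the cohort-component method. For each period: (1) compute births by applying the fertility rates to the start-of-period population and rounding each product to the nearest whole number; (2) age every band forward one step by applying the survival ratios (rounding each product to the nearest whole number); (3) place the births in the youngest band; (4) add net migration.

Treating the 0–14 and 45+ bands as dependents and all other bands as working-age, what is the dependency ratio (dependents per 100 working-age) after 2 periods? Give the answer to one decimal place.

Numbering the groups 1..4 from youngest to oldest:
[period 1]
Births: 8800 × 0.346 = 3045
Group 2: 8550 × 0.952 = 8140
Group 3: 11650 × 0.934 = 10881
Group 4: 8800 × 0.937 + 5150 × 0.548 = 8246 + 2822 = 11068
Net migration: Group 4 + 10 → 11078
Population now: 0–14=3045, 15–29=8140, 30–44=10881, 45+=11078
[period 2]
Births: 10881 × 0.346 = 3765
Group 2: 3045 × 0.952 = 2899
Group 3: 8140 × 0.934 = 7603
Group 4: 10881 × 0.937 + 11078 × 0.548 = 10195 + 6071 = 16266
Net migration: Group 4 + 10 → 16276
Population now: 0–14=3765, 15–29=2899, 30–44=7603, 45+=16276
Dependents (band 0–14 + band 45+) = 3765 + 16276 = 20041; working-age = 10502; ratio = 20041/10502 × 100 = 190.8

190.8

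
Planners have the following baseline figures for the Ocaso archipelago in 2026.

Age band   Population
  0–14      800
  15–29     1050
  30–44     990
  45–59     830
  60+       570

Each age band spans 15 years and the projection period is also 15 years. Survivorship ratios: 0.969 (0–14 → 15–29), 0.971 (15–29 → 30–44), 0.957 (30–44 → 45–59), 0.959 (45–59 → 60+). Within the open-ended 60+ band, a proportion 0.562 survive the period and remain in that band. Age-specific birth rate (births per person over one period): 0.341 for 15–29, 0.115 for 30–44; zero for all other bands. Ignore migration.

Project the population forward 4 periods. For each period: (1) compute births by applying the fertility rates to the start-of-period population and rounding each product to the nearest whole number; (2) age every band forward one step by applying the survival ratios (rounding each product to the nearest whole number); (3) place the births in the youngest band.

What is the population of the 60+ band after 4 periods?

Numbering the groups 1..5 from youngest to oldest:
Period 1:
Births: 1050 * 0.341 = 358, 990 * 0.115 = 114 ⇒ total 472
Group 2: 800 * 0.969 = 775
Group 3: 1050 * 0.971 = 1020
Group 4: 990 * 0.957 = 947
Group 5: 830 * 0.959 + 570 * 0.562 = 796 + 320 = 1116
Giving 472 / 775 / 1020 / 947 / 1116.
Period 2:
Births: 775 * 0.341 = 264, 1020 * 0.115 = 117 ⇒ total 381
Group 2: 472 * 0.969 = 457
Group 3: 775 * 0.971 = 753
Group 4: 1020 * 0.957 = 976
Group 5: 947 * 0.959 + 1116 * 0.562 = 908 + 627 = 1535
Giving 381 / 457 / 753 / 976 / 1535.
Period 3:
Births: 457 * 0.341 = 156, 753 * 0.115 = 87 ⇒ total 243
Group 2: 381 * 0.969 = 369
Group 3: 457 * 0.971 = 444
Group 4: 753 * 0.957 = 721
Group 5: 976 * 0.959 + 1535 * 0.562 = 936 + 863 = 1799
Giving 243 / 369 / 444 / 721 / 1799.
Period 4:
Births: 369 * 0.341 = 126, 444 * 0.115 = 51 ⇒ total 177
Group 2: 243 * 0.969 = 235
Group 3: 369 * 0.971 = 358
Group 4: 444 * 0.957 = 425
Group 5: 721 * 0.959 + 1799 * 0.562 = 691 + 1011 = 1702
Giving 177 / 235 / 358 / 425 / 1702.

1702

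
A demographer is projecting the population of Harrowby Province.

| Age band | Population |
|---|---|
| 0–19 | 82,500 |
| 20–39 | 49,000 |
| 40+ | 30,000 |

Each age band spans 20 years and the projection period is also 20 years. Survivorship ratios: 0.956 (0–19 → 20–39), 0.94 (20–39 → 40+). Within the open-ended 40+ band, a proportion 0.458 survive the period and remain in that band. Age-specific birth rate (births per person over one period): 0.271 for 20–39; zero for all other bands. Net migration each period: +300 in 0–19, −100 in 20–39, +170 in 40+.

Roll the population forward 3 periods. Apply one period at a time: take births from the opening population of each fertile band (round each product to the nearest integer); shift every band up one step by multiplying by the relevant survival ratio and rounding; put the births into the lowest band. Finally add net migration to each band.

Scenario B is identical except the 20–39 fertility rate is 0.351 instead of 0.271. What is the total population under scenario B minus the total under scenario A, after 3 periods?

11891

After projecting period 1:
Births: 49000 × 0.271 = 13279
20–39: 82500 × 0.956 = 78870
40+: 49000 × 0.94 + 30000 × 0.458 = 46060 + 13740 = 59800
Net migration: 0–19 + 300 → 13579; 20–39 − 100 → 78770; 40+ + 170 → 59970
→ [13579, 78770, 59970]
After projecting period 2:
Births: 78770 × 0.271 = 21347
20–39: 13579 × 0.956 = 12982
40+: 78770 × 0.94 + 59970 × 0.458 = 74044 + 27466 = 101510
Net migration: 0–19 + 300 → 21647; 20–39 − 100 → 12882; 40+ + 170 → 101680
→ [21647, 12882, 101680]
After projecting period 3:
Births: 12882 × 0.271 = 3491
20–39: 21647 × 0.956 = 20695
40+: 12882 × 0.94 + 101680 × 0.458 = 12109 + 46569 = 58678
Net migration: 0–19 + 300 → 3791; 20–39 − 100 → 20595; 40+ + 170 → 58848
→ [3791, 20595, 58848]
Scenario A total after 3 periods: 83234
Scenario B projection —
After projecting period 1:
Births: 49000 × 0.351 = 17199
20–39: 82500 × 0.956 = 78870
40+: 49000 × 0.94 + 30000 × 0.458 = 46060 + 13740 = 59800
Net migration: 0–19 + 300 → 17499; 20–39 − 100 → 78770; 40+ + 170 → 59970
→ [17499, 78770, 59970]
After projecting period 2:
Births: 78770 × 0.351 = 27648
20–39: 17499 × 0.956 = 16729
40+: 78770 × 0.94 + 59970 × 0.458 = 74044 + 27466 = 101510
Net migration: 0–19 + 300 → 27948; 20–39 − 100 → 16629; 40+ + 170 → 101680
→ [27948, 16629, 101680]
After projecting period 3:
Births: 16629 × 0.351 = 5837
20–39: 27948 × 0.956 = 26718
40+: 16629 × 0.94 + 101680 × 0.458 = 15631 + 46569 = 62200
Net migration: 0–19 + 300 → 6137; 20–39 − 100 → 26618; 40+ + 170 → 62370
→ [6137, 26618, 62370]
Scenario B total after 3 periods: 95125
Difference B − A = 95125 − 83234 = 11891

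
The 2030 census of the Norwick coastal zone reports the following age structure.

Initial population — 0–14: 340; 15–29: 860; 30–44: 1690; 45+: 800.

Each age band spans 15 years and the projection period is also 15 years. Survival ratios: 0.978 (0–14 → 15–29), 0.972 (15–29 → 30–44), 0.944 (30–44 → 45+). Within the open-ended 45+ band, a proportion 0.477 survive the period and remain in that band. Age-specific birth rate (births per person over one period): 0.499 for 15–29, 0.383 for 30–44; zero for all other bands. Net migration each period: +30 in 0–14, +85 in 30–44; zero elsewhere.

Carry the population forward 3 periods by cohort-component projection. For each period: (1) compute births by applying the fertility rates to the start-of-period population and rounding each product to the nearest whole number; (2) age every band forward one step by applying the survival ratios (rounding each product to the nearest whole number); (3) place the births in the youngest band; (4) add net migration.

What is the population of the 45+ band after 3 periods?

Numbering the groups 1..4 from youngest to oldest:
— Period 1 —
Births: 860 * 0.499 = 429 ; 1690 * 0.383 = 647 ⇒ total 1076
Group 2: 340 * 0.978 = 333
Group 3: 860 * 0.972 = 836
Group 4: 1690 * 0.944 + 800 * 0.477 = 1595 + 382 = 1977
Net migration: Group 1 + 30 → 1106; Group 3 + 85 → 921
Giving 1106 / 333 / 921 / 1977.
— Period 2 —
Births: 333 * 0.499 = 166 ; 921 * 0.383 = 353 ⇒ total 519
Group 2: 1106 * 0.978 = 1082
Group 3: 333 * 0.972 = 324
Group 4: 921 * 0.944 + 1977 * 0.477 = 869 + 943 = 1812
Net migration: Group 1 + 30 → 549; Group 3 + 85 → 409
Giving 549 / 1082 / 409 / 1812.
— Period 3 —
Births: 1082 * 0.499 = 540 ; 409 * 0.383 = 157 ⇒ total 697
Group 2: 549 * 0.978 = 537
Group 3: 1082 * 0.972 = 1052
Group 4: 409 * 0.944 + 1812 * 0.477 = 386 + 864 = 1250
Net migration: Group 1 + 30 → 727; Group 3 + 85 → 1137
Giving 727 / 537 / 1137 / 1250.

1250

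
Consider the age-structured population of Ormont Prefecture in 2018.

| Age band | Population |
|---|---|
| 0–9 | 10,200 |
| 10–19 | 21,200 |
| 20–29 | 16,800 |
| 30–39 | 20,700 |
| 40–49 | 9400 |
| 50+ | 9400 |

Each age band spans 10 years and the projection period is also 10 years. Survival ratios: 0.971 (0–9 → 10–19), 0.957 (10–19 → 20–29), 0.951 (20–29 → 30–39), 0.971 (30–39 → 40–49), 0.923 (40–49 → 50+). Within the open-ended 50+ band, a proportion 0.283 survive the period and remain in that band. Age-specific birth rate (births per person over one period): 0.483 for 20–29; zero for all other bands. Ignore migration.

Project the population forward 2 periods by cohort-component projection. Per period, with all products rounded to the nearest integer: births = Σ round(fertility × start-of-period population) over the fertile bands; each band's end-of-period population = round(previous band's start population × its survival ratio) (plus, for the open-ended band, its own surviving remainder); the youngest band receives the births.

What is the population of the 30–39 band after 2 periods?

Period 1.
Births: 16800 × 0.483 = 8114
10–19: 10200 × 0.971 = 9904
20–29: 21200 × 0.957 = 20288
30–39: 16800 × 0.951 = 15977
40–49: 20700 × 0.971 = 20100
50+: 9400 × 0.923 + 9400 × 0.283 = 8676 + 2660 = 11336
Population now: 0–9=8114, 10–19=9904, 20–29=20288, 30–39=15977, 40–49=20100, 50+=11336
Period 2.
Births: 20288 × 0.483 = 9799
10–19: 8114 × 0.971 = 7879
20–29: 9904 × 0.957 = 9478
30–39: 20288 × 0.951 = 19294
40–49: 15977 × 0.971 = 15514
50+: 20100 × 0.923 + 11336 × 0.283 = 18552 + 3208 = 21760
Population now: 0–9=9799, 10–19=7879, 20–29=9478, 30–39=19294, 40–49=15514, 50+=21760

19294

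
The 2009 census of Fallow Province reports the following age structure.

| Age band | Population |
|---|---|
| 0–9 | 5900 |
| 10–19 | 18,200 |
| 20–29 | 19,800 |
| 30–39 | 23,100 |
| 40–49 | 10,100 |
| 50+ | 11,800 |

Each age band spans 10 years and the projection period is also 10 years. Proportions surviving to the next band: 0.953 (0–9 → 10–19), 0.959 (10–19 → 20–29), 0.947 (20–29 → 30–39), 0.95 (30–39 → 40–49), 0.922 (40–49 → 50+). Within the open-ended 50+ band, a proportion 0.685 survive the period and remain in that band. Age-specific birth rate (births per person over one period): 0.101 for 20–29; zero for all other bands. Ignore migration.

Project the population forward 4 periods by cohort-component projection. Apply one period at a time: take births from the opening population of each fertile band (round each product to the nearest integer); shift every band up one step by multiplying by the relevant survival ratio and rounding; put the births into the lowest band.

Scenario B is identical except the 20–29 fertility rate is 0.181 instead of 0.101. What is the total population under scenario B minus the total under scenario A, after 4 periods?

Period 1:
Births: 19800 * 0.101 = 2000
10–19: 5900 * 0.953 = 5623
20–29: 18200 * 0.959 = 17454
30–39: 19800 * 0.947 = 18751
40–49: 23100 * 0.95 = 21945
50+: 10100 * 0.922 + 11800 * 0.685 = 9312 + 8083 = 17395
End of period: [2000, 5623, 17454, 18751, 21945, 17395]
Period 2:
Births: 17454 * 0.101 = 1763
10–19: 2000 * 0.953 = 1906
20–29: 5623 * 0.959 = 5392
30–39: 17454 * 0.947 = 16529
40–49: 18751 * 0.95 = 17813
50+: 21945 * 0.922 + 17395 * 0.685 = 20233 + 11916 = 32149
End of period: [1763, 1906, 5392, 16529, 17813, 32149]
Period 3:
Births: 5392 * 0.101 = 545
10–19: 1763 * 0.953 = 1680
20–29: 1906 * 0.959 = 1828
30–39: 5392 * 0.947 = 5106
40–49: 16529 * 0.95 = 15703
50+: 17813 * 0.922 + 32149 * 0.685 = 16424 + 22022 = 38446
End of period: [545, 1680, 1828, 5106, 15703, 38446]
Period 4:
Births: 1828 * 0.101 = 185
10–19: 545 * 0.953 = 519
20–29: 1680 * 0.959 = 1611
30–39: 1828 * 0.947 = 1731
40–49: 5106 * 0.95 = 4851
50+: 15703 * 0.922 + 38446 * 0.685 = 14478 + 26336 = 40814
End of period: [185, 519, 1611, 1731, 4851, 40814]
Scenario A total after 4 periods: 49711
Scenario B projection —
Period 1:
Births: 19800 * 0.181 = 3584
10–19: 5900 * 0.953 = 5623
20–29: 18200 * 0.959 = 17454
30–39: 19800 * 0.947 = 18751
40–49: 23100 * 0.95 = 21945
50+: 10100 * 0.922 + 11800 * 0.685 = 9312 + 8083 = 17395
End of period: [3584, 5623, 17454, 18751, 21945, 17395]
Period 2:
Births: 17454 * 0.181 = 3159
10–19: 3584 * 0.953 = 3416
20–29: 5623 * 0.959 = 5392
30–39: 17454 * 0.947 = 16529
40–49: 18751 * 0.95 = 17813
50+: 21945 * 0.922 + 17395 * 0.685 = 20233 + 11916 = 32149
End of period: [3159, 3416, 5392, 16529, 17813, 32149]
Period 3:
Births: 5392 * 0.181 = 976
10–19: 3159 * 0.953 = 3011
20–29: 3416 * 0.959 = 3276
30–39: 5392 * 0.947 = 5106
40–49: 16529 * 0.95 = 15703
50+: 17813 * 0.922 + 32149 * 0.685 = 16424 + 22022 = 38446
End of period: [976, 3011, 3276, 5106, 15703, 38446]
Period 4:
Births: 3276 * 0.181 = 593
10–19: 976 * 0.953 = 930
20–29: 3011 * 0.959 = 2888
30–39: 3276 * 0.947 = 3102
40–49: 5106 * 0.95 = 4851
50+: 15703 * 0.922 + 38446 * 0.685 = 14478 + 26336 = 40814
End of period: [593, 930, 2888, 3102, 4851, 40814]
Scenario B total after 4 periods: 53178
Difference B − A = 53178 − 49711 = 3467

3467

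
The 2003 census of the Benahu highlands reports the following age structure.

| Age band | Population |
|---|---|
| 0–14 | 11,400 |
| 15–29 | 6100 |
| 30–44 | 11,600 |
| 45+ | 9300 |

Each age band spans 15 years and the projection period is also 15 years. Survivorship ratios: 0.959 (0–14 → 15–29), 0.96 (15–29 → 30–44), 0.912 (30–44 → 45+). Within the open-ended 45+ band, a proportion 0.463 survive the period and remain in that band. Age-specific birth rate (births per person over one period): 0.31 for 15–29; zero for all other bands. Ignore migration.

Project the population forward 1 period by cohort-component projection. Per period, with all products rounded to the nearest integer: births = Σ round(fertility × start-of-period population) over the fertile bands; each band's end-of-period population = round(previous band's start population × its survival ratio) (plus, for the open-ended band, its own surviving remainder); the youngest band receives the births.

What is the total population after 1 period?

33565

Call the bands 1 to 4, youngest first.
[period 1]
Births: 6100 × 0.31 = 1891
Band 2: 11400 × 0.959 = 10933
Band 3: 6100 × 0.96 = 5856
Band 4: 11600 × 0.912 + 9300 × 0.463 = 10579 + 4306 = 14885
Giving 1891 / 10933 / 5856 / 14885.
Total after period 1: 1891 + 10933 + 5856 + 14885 = 33565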